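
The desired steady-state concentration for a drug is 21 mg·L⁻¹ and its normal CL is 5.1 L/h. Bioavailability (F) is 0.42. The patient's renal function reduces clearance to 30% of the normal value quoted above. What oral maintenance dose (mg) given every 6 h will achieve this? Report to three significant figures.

459 mg

Patient clearance = 0.3 × 5.100 = 1.530 L/h
D = CL × Css × τ / F = 1.530 × 21 × 6 / 0.42 = 459.0 mg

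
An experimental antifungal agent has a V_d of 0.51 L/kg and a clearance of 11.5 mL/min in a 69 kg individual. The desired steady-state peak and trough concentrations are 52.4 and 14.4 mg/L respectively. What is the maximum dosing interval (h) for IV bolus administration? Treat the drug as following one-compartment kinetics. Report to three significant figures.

Vd(total) = 69 kg × 0.51 L/kg = 35.19 L
CL = 11.5 mL/min = 11.5 × 0.06 = 0.6900 L/h
k = CL / Vd = 0.6900 / 35.19 = 0.01961 h⁻¹
Between IV bolus doses, concentration decays as C = C₀·e^(−kτ), so C_peak/C_trough = e^(kτ).
τ_max = ln(C_peak/C_trough) / k = ln(52.4/14.4) / 0.01961 = 1.292 / 0.01961 = 65.88 h

65.9 h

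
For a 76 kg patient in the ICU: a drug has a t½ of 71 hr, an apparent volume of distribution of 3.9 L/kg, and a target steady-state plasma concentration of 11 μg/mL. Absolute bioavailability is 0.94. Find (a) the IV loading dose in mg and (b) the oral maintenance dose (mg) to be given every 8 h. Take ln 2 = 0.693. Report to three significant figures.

(a) 3260 mg; (b) 271 mg

Vd(total) = 76 kg × 3.9 L/kg = 296.4 L
LD = Vd × C = 296.4 × 11 = 3260 mg
CL = 0.693 × Vd / t½ = 0.693 × 296.4 / 71 = 2.893 L/h
D = CL × Css × τ / F = 2.893 × 11 × 8 / 0.94 = 270.8 mg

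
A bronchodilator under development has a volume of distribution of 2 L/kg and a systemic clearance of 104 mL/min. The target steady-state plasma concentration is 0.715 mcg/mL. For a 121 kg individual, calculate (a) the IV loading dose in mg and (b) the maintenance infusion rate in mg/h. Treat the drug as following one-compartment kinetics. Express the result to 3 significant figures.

(a) 173 mg; (b) 4.46 mg/h

Vd = 2 L/kg × 121 kg = 242.0 L
Loading dose = Vd × C = 242.0 × 0.715 = 173.0 mg
CL = 104 mL/min × 60/1000 = 6.240 L/h
Maintenance infusion rate = CL × Css = 6.240 × 0.715 = 4.462 mg/h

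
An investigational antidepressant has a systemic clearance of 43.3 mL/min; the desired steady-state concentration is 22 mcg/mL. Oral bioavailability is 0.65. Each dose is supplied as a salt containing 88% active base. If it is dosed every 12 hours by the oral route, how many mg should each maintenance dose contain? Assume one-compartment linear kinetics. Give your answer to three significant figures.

CL = 43.3 mL/min = 43.3 × 0.06 = 2.598 L/h
At steady state, dose per interval replaces the amount cleared in that interval: F·S·D/τ = CL·Css.
D = CL × Css × τ / F / S = 2.598 × 22 × 12 / 0.65 / 0.88 = 1199 mg

1200 mg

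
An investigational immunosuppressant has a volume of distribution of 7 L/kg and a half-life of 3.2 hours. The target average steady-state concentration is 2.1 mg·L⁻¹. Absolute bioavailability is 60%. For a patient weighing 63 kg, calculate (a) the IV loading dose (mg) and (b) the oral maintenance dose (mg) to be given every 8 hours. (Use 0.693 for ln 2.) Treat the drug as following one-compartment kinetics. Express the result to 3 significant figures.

Total Vd = 7 × 63 = 441.0 L
LD = Vd × C = 441.0 × 2.1 = 926.1 mg
CL = 0.693 × Vd / t½ = 0.693 × 441.0 / 3.2 = 95.50 L/h
D = CL × Css × τ / F = 95.50 × 2.1 × 8 / 0.6 = 2674 mg

(a) 926 mg; (b) 2670 mg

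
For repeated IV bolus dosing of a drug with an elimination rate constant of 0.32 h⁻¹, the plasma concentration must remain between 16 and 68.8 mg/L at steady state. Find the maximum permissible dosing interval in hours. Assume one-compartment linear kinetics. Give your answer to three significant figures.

Between IV bolus doses, concentration decays as C = C₀·e^(−kτ), so C_peak/C_trough = e^(kτ).
τ_max = ln(C_peak/C_trough) / k = ln(68.8/16) / 0.3200 = 1.459 / 0.3200 = 4.559 h

4.56 h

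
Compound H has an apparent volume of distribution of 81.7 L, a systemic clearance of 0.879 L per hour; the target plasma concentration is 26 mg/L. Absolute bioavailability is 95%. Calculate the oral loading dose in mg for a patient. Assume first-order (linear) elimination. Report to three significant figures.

The loading dose fills Vd to the target concentration; clearance is irrelevant here.
LD = Vd × C / F = 81.70 × 26.00 / 0.95 = 2236 mg

2240 mg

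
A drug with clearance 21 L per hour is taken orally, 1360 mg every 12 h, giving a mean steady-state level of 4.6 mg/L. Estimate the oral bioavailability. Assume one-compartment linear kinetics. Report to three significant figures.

0.852

F·D/τ = CL·Css at steady state → F = CL·Css·τ / D.
F = 21 × 4.6 × 12 / 1360 = 0.852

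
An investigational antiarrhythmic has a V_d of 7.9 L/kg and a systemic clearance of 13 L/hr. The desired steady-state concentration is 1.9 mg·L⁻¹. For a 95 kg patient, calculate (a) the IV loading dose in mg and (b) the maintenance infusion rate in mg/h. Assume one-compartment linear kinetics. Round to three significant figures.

(a) 1430 mg; (b) 24.7 mg/h

Total Vd = 7.9 × 95 = 750.5 L
Loading: fill Vd to C_target → 750.5 L × 1.9 mg/L = 1426 mg
Maintenance: replace elimination → rate = CL × Css = 13.00 × 1.9 = 24.70 mg/h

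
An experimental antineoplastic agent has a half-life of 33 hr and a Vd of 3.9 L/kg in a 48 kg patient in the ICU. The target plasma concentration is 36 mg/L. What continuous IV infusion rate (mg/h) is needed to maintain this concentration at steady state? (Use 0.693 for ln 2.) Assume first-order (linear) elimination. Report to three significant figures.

142 mg/h

Vd = 3.9 L/kg × 48 kg = 187.2 L
CL = 0.693 × Vd / t½ = 0.693 × 187.2 / 33 = 3.931 L/h
Infusion rate = CL × Css = 3.931 × 36 = 141.5 mg/h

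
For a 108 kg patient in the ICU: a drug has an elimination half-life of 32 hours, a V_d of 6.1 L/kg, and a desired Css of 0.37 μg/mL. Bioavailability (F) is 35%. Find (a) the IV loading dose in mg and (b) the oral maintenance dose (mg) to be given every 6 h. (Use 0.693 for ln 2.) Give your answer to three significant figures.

Total Vd = 6.1 × 108 = 658.8 L
LD = Vd × C = 658.8 × 0.37 = 243.8 mg
CL = 0.693 × Vd / t½ = 0.693 × 658.8 / 32 = 14.27 L/h
D = CL × Css × τ / F = 14.27 × 0.37 × 6 / 0.35 = 90.51 mg

(a) 244 mg; (b) 90.5 mg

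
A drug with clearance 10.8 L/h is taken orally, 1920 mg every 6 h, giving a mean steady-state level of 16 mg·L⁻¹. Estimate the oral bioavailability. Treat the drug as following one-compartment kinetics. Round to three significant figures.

F·D/τ = CL·Css at steady state → F = CL·Css·τ / D.
F = 10.8 × 16 × 6 / 1920 = 0.540

0.540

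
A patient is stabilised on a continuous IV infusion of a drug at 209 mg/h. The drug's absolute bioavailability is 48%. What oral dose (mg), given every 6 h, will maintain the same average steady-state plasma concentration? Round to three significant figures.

To maintain the same Css, the systemic dosing rate must be unchanged: F·D/τ = infusion rate.
D = rate × τ / F = 209 × 6 / 0.48 = 2613 mg

2610 mg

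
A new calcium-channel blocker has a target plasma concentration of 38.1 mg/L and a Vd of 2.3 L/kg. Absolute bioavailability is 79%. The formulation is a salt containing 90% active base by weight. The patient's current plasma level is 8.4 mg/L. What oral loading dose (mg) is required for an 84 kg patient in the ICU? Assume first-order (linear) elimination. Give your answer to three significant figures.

Total Vd = 2.3 × 84 = 193.2 L
Concentration deficit ΔC = 38.1 − 8.4 = 29.70 mg/L
LD = Vd × ΔC / F / S = 193.2 × 29.70 / 0.79 / 0.9 = 8070 mg

8070 mg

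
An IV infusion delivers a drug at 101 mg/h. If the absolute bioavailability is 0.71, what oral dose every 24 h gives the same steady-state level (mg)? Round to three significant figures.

To maintain the same Css, the systemic dosing rate must be unchanged: F·D/τ = infusion rate.
D = rate × τ / F = 101 × 24 / 0.71 = 3414 mg

3410 mg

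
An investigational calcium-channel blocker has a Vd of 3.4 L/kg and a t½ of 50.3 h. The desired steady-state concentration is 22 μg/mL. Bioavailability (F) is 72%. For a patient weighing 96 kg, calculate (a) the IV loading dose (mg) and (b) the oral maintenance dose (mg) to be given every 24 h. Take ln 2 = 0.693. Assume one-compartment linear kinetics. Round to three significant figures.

(a) 7180 mg; (b) 3300 mg

Vd = 3.4 L/kg × 96 kg = 326.4 L
LD = Vd × C = 326.4 × 22 = 7181 mg
CL = 0.693 × Vd / t½ = 0.693 × 326.4 / 50.3 = 4.497 L/h
D = CL × Css × τ / F = 4.497 × 22 × 24 / 0.72 = 3298 mg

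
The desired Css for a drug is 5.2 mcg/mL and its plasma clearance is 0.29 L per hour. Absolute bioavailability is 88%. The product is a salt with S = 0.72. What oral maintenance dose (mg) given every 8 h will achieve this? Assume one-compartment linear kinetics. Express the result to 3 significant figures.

At steady state, dose per interval replaces the amount cleared in that interval: F·S·D/τ = CL·Css.
D = CL × Css × τ / F / S = 0.2900 × 5.2 × 8 / 0.88 / 0.72 = 19.04 mg

19.0 mg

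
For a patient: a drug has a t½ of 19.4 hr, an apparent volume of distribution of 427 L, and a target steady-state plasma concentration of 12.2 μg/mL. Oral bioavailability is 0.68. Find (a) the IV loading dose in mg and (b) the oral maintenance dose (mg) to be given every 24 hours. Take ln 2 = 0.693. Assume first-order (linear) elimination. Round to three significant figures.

LD = Vd × C = 427.0 × 12.2 = 5209 mg
CL = 0.693 × Vd / t½ = 0.693 × 427.0 / 19.4 = 15.25 L/h
D = CL × Css × τ / F = 15.25 × 12.2 × 24 / 0.68 = 6566 mg

(a) 5210 mg; (b) 6570 mg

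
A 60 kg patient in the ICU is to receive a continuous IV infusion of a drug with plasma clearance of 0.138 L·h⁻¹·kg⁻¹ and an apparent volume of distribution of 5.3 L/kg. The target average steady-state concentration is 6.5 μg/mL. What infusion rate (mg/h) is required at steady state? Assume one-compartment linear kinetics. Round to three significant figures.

CL = 0.138 L·h⁻¹·kg⁻¹ × 60 kg = 8.280 L/h
Maintenance depends on clearance, not Vd — rate in must match rate out.
R₀ = 8.280 × 6.5 = 53.82 mg/h

53.8 mg/h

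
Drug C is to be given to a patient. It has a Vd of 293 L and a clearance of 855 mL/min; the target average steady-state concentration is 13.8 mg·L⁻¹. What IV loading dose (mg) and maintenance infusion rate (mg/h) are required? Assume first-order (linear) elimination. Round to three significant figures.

(a) 4040 mg; (b) 708 mg/h

Loading: fill Vd to C_target → 293.0 L × 13.8 mg/L = 4043 mg
CL = 855 mL/min × 60/1000 = 51.30 L/h
Maintenance: replace elimination → rate = CL × Css = 51.30 × 13.8 = 707.9 mg/h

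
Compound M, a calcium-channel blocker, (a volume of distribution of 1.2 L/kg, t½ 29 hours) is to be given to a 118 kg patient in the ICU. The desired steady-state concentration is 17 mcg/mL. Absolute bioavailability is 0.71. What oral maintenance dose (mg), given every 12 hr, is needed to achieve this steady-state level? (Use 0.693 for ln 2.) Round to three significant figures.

Vd(total) = 118 kg × 1.2 L/kg = 141.6 L
CL = 0.693 × Vd / t½ = 0.693 × 141.6 / 29 = 3.384 L/h
D = CL × Css × τ / F = 3.384 × 17 × 12 / 0.71 = 972.3 mg

972 mg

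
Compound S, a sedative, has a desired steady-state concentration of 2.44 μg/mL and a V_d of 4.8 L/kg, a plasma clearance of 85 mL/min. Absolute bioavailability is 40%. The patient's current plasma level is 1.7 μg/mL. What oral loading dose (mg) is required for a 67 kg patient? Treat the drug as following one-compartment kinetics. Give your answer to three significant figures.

Total Vd = 4.8 × 67 = 321.6 L
Concentration deficit ΔC = 2.44 − 1.7 = 0.7400 mg/L
LD = Vd × ΔC / F = 321.6 × 0.7400 / 0.4 = 595.0 mg

595 mg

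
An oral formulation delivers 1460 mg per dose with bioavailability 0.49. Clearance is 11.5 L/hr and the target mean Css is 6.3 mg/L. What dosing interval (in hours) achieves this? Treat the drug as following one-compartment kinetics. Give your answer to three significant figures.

F·D/τ = CL·Css → τ = F·D / (CL·Css).
τ = 0.49 × 1460 / (11.5 × 6.3) = 9.874 h

9.87 h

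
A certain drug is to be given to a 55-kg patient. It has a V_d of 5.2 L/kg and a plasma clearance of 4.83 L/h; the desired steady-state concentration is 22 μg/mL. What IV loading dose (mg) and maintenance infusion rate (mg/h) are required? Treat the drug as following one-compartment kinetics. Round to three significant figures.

(a) 6290 mg; (b) 106 mg/h

Vd = 5.2 L/kg × 55 kg = 286.0 L
Loading dose = Vd × C = 286.0 × 22 = 6292 mg
Maintenance infusion rate = CL × Css = 4.830 × 22 = 106.3 mg/h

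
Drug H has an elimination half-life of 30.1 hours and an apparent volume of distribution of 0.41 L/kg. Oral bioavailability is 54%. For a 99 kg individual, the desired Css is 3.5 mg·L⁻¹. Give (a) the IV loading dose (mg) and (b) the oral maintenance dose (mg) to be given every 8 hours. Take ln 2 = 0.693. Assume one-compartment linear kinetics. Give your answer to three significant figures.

Vd(total) = 99 kg × 0.41 L/kg = 40.59 L
LD = Vd × C = 40.59 × 3.5 = 142.1 mg
CL = 0.693 × Vd / t½ = 0.693 × 40.59 / 30.1 = 0.9345 L/h
D = CL × Css × τ / F = 0.9345 × 3.5 × 8 / 0.54 = 48.46 mg

(a) 142 mg; (b) 48.5 mg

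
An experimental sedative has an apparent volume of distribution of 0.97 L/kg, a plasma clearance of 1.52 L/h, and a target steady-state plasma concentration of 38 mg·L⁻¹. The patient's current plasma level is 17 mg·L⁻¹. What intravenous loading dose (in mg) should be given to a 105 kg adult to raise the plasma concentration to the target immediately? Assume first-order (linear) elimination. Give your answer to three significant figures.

2140 mg

Vd(total) = 105 kg × 0.97 L/kg = 101.9 L
Concentration deficit ΔC = 38 − 17 = 21.00 mg/L
LD = Vd × ΔC = 101.9 × 21.00 = 2140 mg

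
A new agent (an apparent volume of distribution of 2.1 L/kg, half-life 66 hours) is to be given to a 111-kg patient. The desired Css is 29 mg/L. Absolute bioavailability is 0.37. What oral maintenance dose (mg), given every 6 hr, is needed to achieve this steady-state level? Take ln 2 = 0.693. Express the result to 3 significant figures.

1150 mg

Vd(total) = 111 kg × 2.1 L/kg = 233.1 L
k = 0.693/66 = 0.01050 h⁻¹, so CL = k·Vd = 0.01050 × 233.1 = 2.448 L/h
D = CL × Css × τ / F = 2.448 × 29 × 6 / 0.37 = 1151 mg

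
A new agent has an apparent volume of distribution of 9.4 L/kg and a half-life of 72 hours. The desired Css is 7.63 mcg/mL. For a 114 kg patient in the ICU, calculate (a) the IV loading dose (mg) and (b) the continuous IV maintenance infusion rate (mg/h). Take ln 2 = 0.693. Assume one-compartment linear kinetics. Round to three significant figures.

Vd(total) = 114 kg × 9.4 L/kg = 1072 L
LD = Vd × C = 1072 × 7.63 = 8179 mg
CL = 0.693 × Vd / t½ = 0.693 × 1072 / 72 = 10.32 L/h
Infusion rate = CL × Css = 10.32 × 7.63 = 78.74 mg/h

(a) 8180 mg; (b) 78.7 mg/h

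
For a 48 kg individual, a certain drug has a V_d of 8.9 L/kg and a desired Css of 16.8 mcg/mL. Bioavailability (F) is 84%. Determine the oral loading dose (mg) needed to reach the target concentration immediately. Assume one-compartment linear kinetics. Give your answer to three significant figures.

Vd = 8.9 L/kg × 48 kg = 427.2 L
LD = Vd × C / F = 427.2 × 16.80 / 0.84 = 8544 mg

8540 mg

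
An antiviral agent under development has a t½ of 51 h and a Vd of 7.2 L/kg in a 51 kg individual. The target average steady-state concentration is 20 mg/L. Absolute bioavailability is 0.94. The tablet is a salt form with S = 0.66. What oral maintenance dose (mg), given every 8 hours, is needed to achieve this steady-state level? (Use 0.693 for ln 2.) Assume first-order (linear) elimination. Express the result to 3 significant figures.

1290 mg

Total Vd = 7.2 × 51 = 367.2 L
k = 0.693/51 = 0.01359 h⁻¹, so CL = k·Vd = 0.01359 × 367.2 = 4.990 L/h
D = CL × Css × τ / F / S = 4.990 × 20 × 8 / 0.94 / 0.66 = 1287 mg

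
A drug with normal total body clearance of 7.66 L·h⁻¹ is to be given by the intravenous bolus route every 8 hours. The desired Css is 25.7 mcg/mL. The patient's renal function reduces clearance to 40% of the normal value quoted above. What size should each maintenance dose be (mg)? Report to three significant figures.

Patient clearance = 0.4 × 7.660 = 3.064 L/h
D = CL × Css × τ = 3.064 × 25.7 × 8 = 630.0 mg

630 mg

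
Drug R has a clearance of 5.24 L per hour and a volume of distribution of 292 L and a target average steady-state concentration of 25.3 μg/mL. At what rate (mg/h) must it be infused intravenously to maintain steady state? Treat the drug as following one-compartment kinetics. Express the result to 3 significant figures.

Maintenance depends on clearance, not Vd — rate in must match rate out.
Infusion rate = CL · Css = 5.240 L/h × 25.3 mg/L = 132.6 mg/h

133 mg/h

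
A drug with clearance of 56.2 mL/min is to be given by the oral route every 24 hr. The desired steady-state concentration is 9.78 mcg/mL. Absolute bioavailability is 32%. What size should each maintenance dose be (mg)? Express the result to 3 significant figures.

2470 mg

CL = 56.2 mL/min = 56.2 × 0.06 = 3.372 L/h
At steady state, dose per interval replaces the amount cleared in that interval: F·D/τ = CL·Css.
D = CL × Css × τ / F = 3.372 × 9.78 × 24 / 0.32 = 2473 mg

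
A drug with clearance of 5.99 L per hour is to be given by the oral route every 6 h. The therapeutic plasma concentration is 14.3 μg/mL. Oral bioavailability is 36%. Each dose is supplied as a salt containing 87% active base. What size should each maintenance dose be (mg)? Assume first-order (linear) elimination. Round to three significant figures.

D = CL × Css × τ / F / S = 5.990 × 14.3 × 6 / 0.36 / 0.87 = 1641 mg

1640 mg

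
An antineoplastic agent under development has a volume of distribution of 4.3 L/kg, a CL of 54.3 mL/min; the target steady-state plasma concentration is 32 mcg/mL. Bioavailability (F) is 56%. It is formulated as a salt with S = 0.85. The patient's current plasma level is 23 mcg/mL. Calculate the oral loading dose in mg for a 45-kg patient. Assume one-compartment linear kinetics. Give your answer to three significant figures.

Total Vd = 4.3 × 45 = 193.5 L
The loading dose fills Vd to the target concentration; clearance is irrelevant here.
Concentration deficit ΔC = 32 − 23 = 9.000 mg/L
LD = Vd × ΔC / F / S = 193.5 × 9.000 / 0.56 / 0.85 = 3659 mg

3660 mg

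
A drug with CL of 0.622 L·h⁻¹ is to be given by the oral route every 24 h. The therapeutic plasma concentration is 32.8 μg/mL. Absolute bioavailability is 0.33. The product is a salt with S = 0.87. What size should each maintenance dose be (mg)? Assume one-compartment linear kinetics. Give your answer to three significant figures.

At steady state, dose per interval replaces the amount cleared in that interval: F·S·D/τ = CL·Css.
D = CL × Css × τ / F / S = 0.6220 × 32.8 × 24 / 0.33 / 0.87 = 1705 mg

1710 mg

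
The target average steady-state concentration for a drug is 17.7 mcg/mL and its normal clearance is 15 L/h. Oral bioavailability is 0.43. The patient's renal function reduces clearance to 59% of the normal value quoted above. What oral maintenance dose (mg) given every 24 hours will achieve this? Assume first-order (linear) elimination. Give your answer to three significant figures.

Patient clearance = 0.59 × 15.00 = 8.850 L/h
D = CL × Css × τ / F = 8.850 × 17.7 × 24 / 0.43 = 8743 mg

8740 mg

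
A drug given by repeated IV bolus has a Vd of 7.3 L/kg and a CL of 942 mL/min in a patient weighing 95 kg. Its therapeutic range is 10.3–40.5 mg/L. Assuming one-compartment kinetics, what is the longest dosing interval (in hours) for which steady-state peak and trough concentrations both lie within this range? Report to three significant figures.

Total Vd = 7.3 × 95 = 693.5 L
CL = 942 mL/min × 60/1000 = 56.52 L/h
k = CL / Vd = 56.52 / 693.5 = 0.08150 h⁻¹
Between IV bolus doses, concentration decays as C = C₀·e^(−kτ), so C_peak/C_trough = e^(kτ).
τ_max = ln(C_peak/C_trough) / k = ln(40.5/10.3) / 0.08150 = 1.369 / 0.08150 = 16.80 h

16.8 h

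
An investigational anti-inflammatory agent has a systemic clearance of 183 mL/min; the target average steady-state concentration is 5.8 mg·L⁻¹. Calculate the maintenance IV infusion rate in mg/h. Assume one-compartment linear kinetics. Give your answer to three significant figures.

CL = 183 mL/min × 60/1000 = 10.98 L/h
R₀ = 10.98 × 5.8 = 63.68 mg/h

63.7 mg/h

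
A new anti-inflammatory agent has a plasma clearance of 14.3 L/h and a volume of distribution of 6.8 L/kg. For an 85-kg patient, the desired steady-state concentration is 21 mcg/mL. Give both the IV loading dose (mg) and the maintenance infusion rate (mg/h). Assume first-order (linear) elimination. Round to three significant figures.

Total Vd = 6.8 × 85 = 578.0 L
Loading: fill Vd to C_target → 578.0 L × 21 mg/L = 12140 mg
Maintenance: replace elimination → rate = CL × Css = 14.30 × 21 = 300.3 mg/h

(a) 12100 mg; (b) 300 mg/h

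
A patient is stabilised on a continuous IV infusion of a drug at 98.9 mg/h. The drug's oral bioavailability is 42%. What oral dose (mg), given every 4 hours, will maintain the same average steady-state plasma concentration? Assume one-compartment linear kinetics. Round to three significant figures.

To maintain the same Css, the systemic dosing rate must be unchanged: F·D/τ = infusion rate.
D = rate × τ / F = 98.9 × 4 / 0.42 = 941.9 mg

942 mg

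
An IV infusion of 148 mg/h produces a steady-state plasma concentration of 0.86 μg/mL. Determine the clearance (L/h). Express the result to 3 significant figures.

At steady state, infusion rate = CL × Css, so CL = rate / Css.
CL = 148 / 0.86 = 172.1 L/h

172 L/h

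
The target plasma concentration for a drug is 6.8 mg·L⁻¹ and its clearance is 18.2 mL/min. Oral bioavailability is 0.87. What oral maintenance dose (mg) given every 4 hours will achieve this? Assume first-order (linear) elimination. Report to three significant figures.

34.1 mg

Convert clearance: 18.2 mL/min × 60 min/h ÷ 1000 mL/L = 1.092 L/h
D = CL × Css × τ / F = 1.092 × 6.8 × 4 / 0.87 = 34.14 mg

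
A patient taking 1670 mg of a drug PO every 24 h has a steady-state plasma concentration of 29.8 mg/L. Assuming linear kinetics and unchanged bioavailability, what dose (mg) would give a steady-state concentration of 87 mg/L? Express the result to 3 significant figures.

4880 mg

With linear kinetics, Css is proportional to dose rate (D/τ) at fixed clearance.
D₂ = D₁ × (Css,target / Css,current) = 1670 × 87/29.8 = 4876 mg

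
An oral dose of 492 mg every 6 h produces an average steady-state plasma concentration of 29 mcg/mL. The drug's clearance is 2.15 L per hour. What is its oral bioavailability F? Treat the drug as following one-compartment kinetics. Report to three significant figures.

F·D/τ = CL·Css at steady state → F = CL·Css·τ / D.
F = 2.15 × 29 × 6 / 492 = 0.760

0.760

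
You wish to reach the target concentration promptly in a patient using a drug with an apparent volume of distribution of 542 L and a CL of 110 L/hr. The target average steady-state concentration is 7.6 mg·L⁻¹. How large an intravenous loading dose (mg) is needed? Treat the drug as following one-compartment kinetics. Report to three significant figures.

LD = Vd × C = 542.0 × 7.600 = 4119 mg

4120 mg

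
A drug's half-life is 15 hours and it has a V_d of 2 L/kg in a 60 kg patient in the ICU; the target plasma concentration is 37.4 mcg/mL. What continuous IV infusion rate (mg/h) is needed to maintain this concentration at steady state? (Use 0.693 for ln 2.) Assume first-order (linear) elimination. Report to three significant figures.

207 mg/h

Vd(total) = 60 kg × 2 L/kg = 120.0 L
CL = 0.693 × Vd / t½ = 0.693 × 120.0 / 15 = 5.544 L/h
Infusion rate = CL × Css = 5.544 × 37.4 = 207.3 mg/h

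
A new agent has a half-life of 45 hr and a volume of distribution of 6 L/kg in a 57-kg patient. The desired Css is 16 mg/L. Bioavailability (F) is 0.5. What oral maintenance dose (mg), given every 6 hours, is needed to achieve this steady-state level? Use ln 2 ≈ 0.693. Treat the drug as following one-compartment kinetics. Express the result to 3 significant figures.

Total Vd = 6 × 57 = 342.0 L
CL = 0.693 × Vd / t½ = 0.693 × 342.0 / 45 = 5.267 L/h
D = CL × Css × τ / F = 5.267 × 16 × 6 / 0.5 = 1011 mg

1010 mg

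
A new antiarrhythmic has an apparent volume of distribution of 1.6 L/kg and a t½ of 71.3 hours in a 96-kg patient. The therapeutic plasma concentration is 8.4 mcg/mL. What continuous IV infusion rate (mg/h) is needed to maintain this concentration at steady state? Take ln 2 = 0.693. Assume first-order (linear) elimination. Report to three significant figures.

Total Vd = 1.6 × 96 = 153.6 L
k = 0.693/71.3 = 0.009719 h⁻¹, so CL = k·Vd = 0.009719 × 153.6 = 1.493 L/h
Infusion rate = CL × Css = 1.493 × 8.4 = 12.54 mg/h

12.5 mg/h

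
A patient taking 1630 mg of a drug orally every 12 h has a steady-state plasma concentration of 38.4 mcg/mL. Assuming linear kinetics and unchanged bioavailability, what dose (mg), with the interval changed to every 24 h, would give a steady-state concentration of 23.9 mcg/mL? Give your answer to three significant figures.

With linear kinetics, Css is proportional to dose rate (D/τ) at fixed clearance.
D₂ = D₁ × (Css,target / Css,current) × (τ₂/τ₁) = 1630 × (23.9/38.4) × (24/12) = 2029 mg

2030 mg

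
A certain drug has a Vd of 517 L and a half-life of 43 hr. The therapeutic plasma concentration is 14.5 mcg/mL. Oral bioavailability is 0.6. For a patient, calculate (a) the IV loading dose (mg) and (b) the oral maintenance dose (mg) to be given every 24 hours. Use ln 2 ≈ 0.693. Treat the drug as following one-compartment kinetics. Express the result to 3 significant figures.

(a) 7500 mg; (b) 4830 mg

LD = Vd × C = 517.0 × 14.5 = 7497 mg
CL = 0.693 × Vd / t½ = 0.693 × 517.0 / 43 = 8.332 L/h
D = CL × Css × τ / F = 8.332 × 14.5 × 24 / 0.6 = 4833 mg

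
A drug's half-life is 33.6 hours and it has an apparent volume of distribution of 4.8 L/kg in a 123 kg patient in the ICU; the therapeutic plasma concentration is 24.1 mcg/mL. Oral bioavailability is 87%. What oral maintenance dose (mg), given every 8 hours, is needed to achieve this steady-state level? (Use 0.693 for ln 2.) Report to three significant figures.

2700 mg

Vd = 4.8 L/kg × 123 kg = 590.4 L
CL = ln 2 · Vd / t½ = 0.693 × 590.4 / 33.6 = 12.18 L/h
D = CL × Css × τ / F = 12.18 × 24.1 × 8 / 0.87 = 2699 mg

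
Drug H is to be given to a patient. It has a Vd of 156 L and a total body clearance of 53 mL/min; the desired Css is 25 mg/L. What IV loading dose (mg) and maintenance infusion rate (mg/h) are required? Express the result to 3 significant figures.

LD = Vd · C_target = 156.0 × 25 = 3900 mg
CL = 53 mL/min = 53 × 0.06 = 3.180 L/h
Infusion rate = 3.180 L/h × 25 mg/L = 79.50 mg/h

(a) 3900 mg; (b) 79.5 mg/h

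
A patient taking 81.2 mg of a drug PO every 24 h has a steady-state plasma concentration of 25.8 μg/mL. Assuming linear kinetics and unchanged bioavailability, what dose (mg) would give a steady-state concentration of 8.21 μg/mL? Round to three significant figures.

With linear kinetics, Css is proportional to dose rate (D/τ) at fixed clearance.
D₂ = D₁ × (Css,target / Css,current) = 81.2 × 8.21/25.8 = 25.84 mg

25.8 mg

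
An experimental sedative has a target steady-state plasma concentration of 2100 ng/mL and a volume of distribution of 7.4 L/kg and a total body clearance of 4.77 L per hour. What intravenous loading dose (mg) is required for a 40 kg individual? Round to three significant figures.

Vd = 7.4 L/kg × 40 kg = 296.0 L
C = 2100 ng/mL = 2.100 mg/L
LD = Vd × C = 296.0 × 2.100 = 621.6 mg

622 mg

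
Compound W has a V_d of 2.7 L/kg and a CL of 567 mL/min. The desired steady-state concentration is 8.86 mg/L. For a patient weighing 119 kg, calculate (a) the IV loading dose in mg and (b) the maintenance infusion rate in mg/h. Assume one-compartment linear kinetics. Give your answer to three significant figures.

(a) 2850 mg; (b) 301 mg/h

Vd(total) = 119 kg × 2.7 L/kg = 321.3 L
Loading: fill Vd to C_target → 321.3 L × 8.86 mg/L = 2847 mg
CL = 567 mL/min = 567 × 0.06 = 34.02 L/h
Infusion rate = 34.02 L/h × 8.86 mg/L = 301.4 mg/h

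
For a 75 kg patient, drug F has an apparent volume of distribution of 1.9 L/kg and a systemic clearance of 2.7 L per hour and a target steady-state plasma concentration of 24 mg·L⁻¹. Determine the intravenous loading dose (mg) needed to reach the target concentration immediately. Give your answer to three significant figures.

3420 mg

Vd = 1.9 L/kg × 75 kg = 142.5 L
LD = Vd × C = 142.5 × 24.00 = 3420 mg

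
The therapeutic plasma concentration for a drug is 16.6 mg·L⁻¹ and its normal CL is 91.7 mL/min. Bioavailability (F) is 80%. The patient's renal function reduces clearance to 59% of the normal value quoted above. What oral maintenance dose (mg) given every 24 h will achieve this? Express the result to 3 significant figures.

1620 mg

CL = 91.7 mL/min × 60/1000 = 5.502 L/h
Patient clearance = 0.59 × 5.502 = 3.246 L/h
At steady state, dose per interval replaces the amount cleared in that interval: F·D/τ = CL·Css.
D = CL × Css × τ / F = 3.246 × 16.6 × 24 / 0.8 = 1617 mg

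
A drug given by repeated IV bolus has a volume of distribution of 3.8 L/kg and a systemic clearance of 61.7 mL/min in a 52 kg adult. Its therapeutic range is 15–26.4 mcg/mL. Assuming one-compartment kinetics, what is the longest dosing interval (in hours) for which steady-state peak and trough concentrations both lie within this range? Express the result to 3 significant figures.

30.2 h

Vd = 3.8 L/kg × 52 kg = 197.6 L
CL = 61.7 mL/min = 61.7 × 0.06 = 3.702 L/h
k = CL / Vd = 3.702 / 197.6 = 0.01873 h⁻¹
Between IV bolus doses, concentration decays as C = C₀·e^(−kτ), so C_peak/C_trough = e^(kτ).
τ_max = ln(C_peak/C_trough) / k = ln(26.4/15) / 0.01873 = 0.5653 / 0.01873 = 30.18 h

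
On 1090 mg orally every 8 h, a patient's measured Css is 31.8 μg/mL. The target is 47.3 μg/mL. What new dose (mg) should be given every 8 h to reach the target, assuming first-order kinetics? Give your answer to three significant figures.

With linear kinetics, Css is proportional to dose rate (D/τ) at fixed clearance.
D₂ = D₁ × (Css,target / Css,current) = 1090 × 47.3/31.8 = 1621 mg

1620 mg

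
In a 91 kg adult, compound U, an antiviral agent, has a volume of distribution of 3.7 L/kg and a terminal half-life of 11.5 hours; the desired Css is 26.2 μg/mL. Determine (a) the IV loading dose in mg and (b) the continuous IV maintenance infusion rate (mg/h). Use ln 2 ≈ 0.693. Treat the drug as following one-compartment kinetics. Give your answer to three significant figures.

Total Vd = 3.7 × 91 = 336.7 L
LD = Vd × C = 336.7 × 26.2 = 8822 mg
CL = 0.693 × Vd / t½ = 0.693 × 336.7 / 11.5 = 20.29 L/h
Infusion rate = CL × Css = 20.29 × 26.2 = 531.6 mg/h

(a) 8820 mg; (b) 532 mg/h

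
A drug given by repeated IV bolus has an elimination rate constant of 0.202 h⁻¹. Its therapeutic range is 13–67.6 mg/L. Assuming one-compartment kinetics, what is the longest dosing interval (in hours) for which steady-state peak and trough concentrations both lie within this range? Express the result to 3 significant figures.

Between IV bolus doses, concentration decays as C = C₀·e^(−kτ), so C_peak/C_trough = e^(kτ).
τ_max = ln(C_peak/C_trough) / k = ln(67.6/13) / 0.2020 = 1.649 / 0.2020 = 8.163 h

8.16 h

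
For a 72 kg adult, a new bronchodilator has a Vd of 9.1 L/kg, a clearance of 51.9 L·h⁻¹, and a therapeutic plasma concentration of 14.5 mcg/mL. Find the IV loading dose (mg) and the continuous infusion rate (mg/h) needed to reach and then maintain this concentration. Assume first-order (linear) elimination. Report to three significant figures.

(a) 9500 mg; (b) 753 mg/h

Total Vd = 9.1 × 72 = 655.2 L
LD = Vd · C_target = 655.2 × 14.5 = 9500 mg
Maintenance infusion rate = CL × Css = 51.90 × 14.5 = 752.6 mg/h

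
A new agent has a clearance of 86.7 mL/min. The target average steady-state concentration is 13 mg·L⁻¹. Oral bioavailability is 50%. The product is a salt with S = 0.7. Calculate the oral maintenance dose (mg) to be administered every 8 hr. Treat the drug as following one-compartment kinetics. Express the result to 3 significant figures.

1550 mg

Convert clearance: 86.7 mL/min × 60 min/h ÷ 1000 mL/L = 5.202 L/h
D = CL × Css × τ / F / S = 5.202 × 13 × 8 / 0.5 / 0.7 = 1546 mg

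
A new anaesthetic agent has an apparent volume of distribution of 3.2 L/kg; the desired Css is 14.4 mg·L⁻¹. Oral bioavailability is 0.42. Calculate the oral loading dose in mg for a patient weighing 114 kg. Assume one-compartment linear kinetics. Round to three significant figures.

Vd = 3.2 L/kg × 114 kg = 364.8 L
The loading dose fills Vd to the target concentration.
LD = Vd × C / F = 364.8 × 14.40 / 0.42 = 12510 mg

12500 mg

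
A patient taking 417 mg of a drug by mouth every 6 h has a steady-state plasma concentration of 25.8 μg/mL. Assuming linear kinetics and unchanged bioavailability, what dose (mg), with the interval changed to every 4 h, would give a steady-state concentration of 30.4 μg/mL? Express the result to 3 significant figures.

With linear kinetics, Css is proportional to dose rate (D/τ) at fixed clearance.
D₂ = D₁ × (Css,target / Css,current) × (τ₂/τ₁) = 417 × (30.4/25.8) × (4/6) = 327.6 mg

328 mg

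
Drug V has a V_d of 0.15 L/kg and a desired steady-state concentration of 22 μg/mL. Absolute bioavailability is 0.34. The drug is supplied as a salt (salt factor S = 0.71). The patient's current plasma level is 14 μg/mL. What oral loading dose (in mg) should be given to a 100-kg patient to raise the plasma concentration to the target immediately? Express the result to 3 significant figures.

Vd(total) = 100 kg × 0.15 L/kg = 15.00 L
Concentration deficit ΔC = 22 − 14 = 8.000 mg/L
LD = Vd × ΔC / F / S = 15.00 × 8.000 / 0.34 / 0.71 = 497.1 mg

497 mg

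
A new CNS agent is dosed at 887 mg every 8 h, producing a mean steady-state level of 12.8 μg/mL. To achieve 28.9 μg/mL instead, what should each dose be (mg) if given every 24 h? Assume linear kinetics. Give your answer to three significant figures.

For first-order elimination, Css ∝ F·D/(CL·τ); F and CL are unchanged, so Css ∝ D/τ.
D₂ = D₁ × (Css,target / Css,current) × (τ₂/τ₁) = 887 × (28.9/12.8) × (24/8) = 6008 mg

6010 mg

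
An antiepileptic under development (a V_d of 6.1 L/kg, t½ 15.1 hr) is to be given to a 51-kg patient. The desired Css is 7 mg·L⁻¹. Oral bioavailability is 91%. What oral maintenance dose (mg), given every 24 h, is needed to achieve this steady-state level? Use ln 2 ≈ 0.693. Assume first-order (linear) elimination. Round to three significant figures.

Total Vd = 6.1 × 51 = 311.1 L
CL = 0.693 × Vd / t½ = 0.693 × 311.1 / 15.1 = 14.28 L/h
D = CL × Css × τ / F = 14.28 × 7 × 24 / 0.91 = 2636 mg

2640 mg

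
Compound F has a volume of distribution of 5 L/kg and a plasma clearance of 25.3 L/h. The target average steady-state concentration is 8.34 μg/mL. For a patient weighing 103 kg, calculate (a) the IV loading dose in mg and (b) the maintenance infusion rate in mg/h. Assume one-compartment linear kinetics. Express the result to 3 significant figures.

Vd(total) = 103 kg × 5 L/kg = 515.0 L
LD = Vd · C_target = 515.0 × 8.34 = 4295 mg
Maintenance: replace elimination → rate = CL × Css = 25.30 × 8.34 = 211.0 mg/h

(a) 4300 mg; (b) 211 mg/h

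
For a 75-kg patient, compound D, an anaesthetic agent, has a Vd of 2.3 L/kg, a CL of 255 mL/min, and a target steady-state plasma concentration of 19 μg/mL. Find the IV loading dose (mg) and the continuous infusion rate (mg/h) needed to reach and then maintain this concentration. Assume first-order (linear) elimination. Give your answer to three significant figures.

Vd = 2.3 L/kg × 75 kg = 172.5 L
Loading dose = Vd × C = 172.5 × 19 = 3278 mg
Convert clearance: 255 mL/min × 60 min/h ÷ 1000 mL/L = 15.30 L/h
Infusion rate = 15.30 L/h × 19 mg/L = 290.7 mg/h

(a) 3280 mg; (b) 291 mg/h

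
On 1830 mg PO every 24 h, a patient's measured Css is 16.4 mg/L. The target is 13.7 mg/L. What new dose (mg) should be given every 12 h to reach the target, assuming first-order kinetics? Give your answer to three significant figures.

764 mg

With linear kinetics, Css is proportional to dose rate (D/τ) at fixed clearance.
D₂ = D₁ × (Css,target / Css,current) × (τ₂/τ₁) = 1830 × (13.7/16.4) × (12/24) = 764.4 mg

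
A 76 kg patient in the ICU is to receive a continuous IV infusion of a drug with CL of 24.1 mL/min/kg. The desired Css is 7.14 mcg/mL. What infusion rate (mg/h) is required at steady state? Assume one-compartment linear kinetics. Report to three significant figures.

785 mg/h

CL = 24.1 mL/min/kg × 76 kg = 1832 mL/min = 1832 × 60/1000 = 109.9 L/h
At steady state, infusion rate equals elimination rate: rate in = CL × Css.
Infusion rate = CL · Css = 109.9 L/h × 7.14 mg/L = 784.7 mg/h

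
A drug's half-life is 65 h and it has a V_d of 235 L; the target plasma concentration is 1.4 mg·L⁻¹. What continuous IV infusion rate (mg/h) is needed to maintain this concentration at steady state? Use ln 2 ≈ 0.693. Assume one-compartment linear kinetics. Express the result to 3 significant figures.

3.51 mg/h

CL = 0.693 × Vd / t½ = 0.693 × 235.0 / 65 = 2.505 L/h
Infusion rate = CL × Css = 2.505 × 1.4 = 3.507 mg/h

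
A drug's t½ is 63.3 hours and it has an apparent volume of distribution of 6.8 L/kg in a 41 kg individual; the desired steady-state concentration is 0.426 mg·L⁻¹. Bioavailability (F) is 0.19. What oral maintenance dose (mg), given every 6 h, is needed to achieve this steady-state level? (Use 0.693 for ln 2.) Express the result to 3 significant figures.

Vd = 6.8 L/kg × 41 kg = 278.8 L
CL = ln 2 · Vd / t½ = 0.693 × 278.8 / 63.3 = 3.052 L/h
D = CL × Css × τ / F = 3.052 × 0.426 × 6 / 0.19 = 41.06 mg

41.1 mg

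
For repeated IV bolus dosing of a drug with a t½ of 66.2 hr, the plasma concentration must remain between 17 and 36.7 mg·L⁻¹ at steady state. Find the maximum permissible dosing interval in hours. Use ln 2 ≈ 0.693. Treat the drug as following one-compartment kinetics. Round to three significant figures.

73.5 h

k = 0.693 / t½ = 0.693 / 66.2 = 0.01047 h⁻¹
Between IV bolus doses, concentration decays as C = C₀·e^(−kτ), so C_peak/C_trough = e^(kτ).
τ_max = ln(C_peak/C_trough) / k = ln(36.7/17) / 0.01047 = 0.7696 / 0.01047 = 73.51 h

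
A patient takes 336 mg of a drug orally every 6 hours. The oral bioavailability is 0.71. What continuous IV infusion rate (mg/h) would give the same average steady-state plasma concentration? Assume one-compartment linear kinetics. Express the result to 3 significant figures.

39.8 mg/h

Equivalent systemic input: infusion rate = F·D/τ.
Rate = 0.71 × 336 / 6 = 39.76 mg/h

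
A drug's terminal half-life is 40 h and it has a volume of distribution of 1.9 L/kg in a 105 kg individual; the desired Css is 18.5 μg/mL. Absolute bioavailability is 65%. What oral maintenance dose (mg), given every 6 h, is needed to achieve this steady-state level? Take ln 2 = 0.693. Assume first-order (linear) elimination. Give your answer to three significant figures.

590 mg

Vd = 1.9 L/kg × 105 kg = 199.5 L
k = 0.693/40 = 0.01733 h⁻¹, so CL = k·Vd = 0.01733 × 199.5 = 3.457 L/h
D = CL × Css × τ / F = 3.457 × 18.5 × 6 / 0.65 = 590.3 mg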